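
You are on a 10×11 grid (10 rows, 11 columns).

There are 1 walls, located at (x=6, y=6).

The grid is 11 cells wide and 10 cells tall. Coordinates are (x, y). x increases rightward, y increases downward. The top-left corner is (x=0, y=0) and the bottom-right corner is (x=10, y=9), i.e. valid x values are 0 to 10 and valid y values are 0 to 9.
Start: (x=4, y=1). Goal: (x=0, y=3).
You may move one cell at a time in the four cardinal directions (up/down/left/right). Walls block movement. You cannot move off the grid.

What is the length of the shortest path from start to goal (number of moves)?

BFS from (x=4, y=1) until reaching (x=0, y=3):
  Distance 0: (x=4, y=1)
  Distance 1: (x=4, y=0), (x=3, y=1), (x=5, y=1), (x=4, y=2)
  Distance 2: (x=3, y=0), (x=5, y=0), (x=2, y=1), (x=6, y=1), (x=3, y=2), (x=5, y=2), (x=4, y=3)
  Distance 3: (x=2, y=0), (x=6, y=0), (x=1, y=1), (x=7, y=1), (x=2, y=2), (x=6, y=2), (x=3, y=3), (x=5, y=3), (x=4, y=4)
  Distance 4: (x=1, y=0), (x=7, y=0), (x=0, y=1), (x=8, y=1), (x=1, y=2), (x=7, y=2), (x=2, y=3), (x=6, y=3), (x=3, y=4), (x=5, y=4), (x=4, y=5)
  Distance 5: (x=0, y=0), (x=8, y=0), (x=9, y=1), (x=0, y=2), (x=8, y=2), (x=1, y=3), (x=7, y=3), (x=2, y=4), (x=6, y=4), (x=3, y=5), (x=5, y=5), (x=4, y=6)
  Distance 6: (x=9, y=0), (x=10, y=1), (x=9, y=2), (x=0, y=3), (x=8, y=3), (x=1, y=4), (x=7, y=4), (x=2, y=5), (x=6, y=5), (x=3, y=6), (x=5, y=6), (x=4, y=7)  <- goal reached here
One shortest path (6 moves): (x=4, y=1) -> (x=3, y=1) -> (x=2, y=1) -> (x=1, y=1) -> (x=0, y=1) -> (x=0, y=2) -> (x=0, y=3)

Answer: Shortest path length: 6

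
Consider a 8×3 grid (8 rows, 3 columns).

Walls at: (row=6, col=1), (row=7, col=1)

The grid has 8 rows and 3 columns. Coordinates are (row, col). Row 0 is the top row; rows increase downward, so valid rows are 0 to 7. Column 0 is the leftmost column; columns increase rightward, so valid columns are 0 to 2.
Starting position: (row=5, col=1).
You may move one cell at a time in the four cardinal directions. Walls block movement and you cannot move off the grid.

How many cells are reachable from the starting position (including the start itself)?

BFS flood-fill from (row=5, col=1):
  Distance 0: (row=5, col=1)
  Distance 1: (row=4, col=1), (row=5, col=0), (row=5, col=2)
  Distance 2: (row=3, col=1), (row=4, col=0), (row=4, col=2), (row=6, col=0), (row=6, col=2)
  Distance 3: (row=2, col=1), (row=3, col=0), (row=3, col=2), (row=7, col=0), (row=7, col=2)
  Distance 4: (row=1, col=1), (row=2, col=0), (row=2, col=2)
  Distance 5: (row=0, col=1), (row=1, col=0), (row=1, col=2)
  Distance 6: (row=0, col=0), (row=0, col=2)
Total reachable: 22 (grid has 22 open cells total)

Answer: Reachable cells: 22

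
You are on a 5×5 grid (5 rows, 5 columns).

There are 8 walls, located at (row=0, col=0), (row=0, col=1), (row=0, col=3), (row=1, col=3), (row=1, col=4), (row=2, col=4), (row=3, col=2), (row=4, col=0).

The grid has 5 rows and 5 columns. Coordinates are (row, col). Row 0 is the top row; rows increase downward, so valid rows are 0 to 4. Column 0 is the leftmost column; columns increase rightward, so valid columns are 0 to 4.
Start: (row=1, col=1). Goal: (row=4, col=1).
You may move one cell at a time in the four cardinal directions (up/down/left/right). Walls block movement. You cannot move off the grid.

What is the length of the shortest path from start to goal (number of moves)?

BFS from (row=1, col=1) until reaching (row=4, col=1):
  Distance 0: (row=1, col=1)
  Distance 1: (row=1, col=0), (row=1, col=2), (row=2, col=1)
  Distance 2: (row=0, col=2), (row=2, col=0), (row=2, col=2), (row=3, col=1)
  Distance 3: (row=2, col=3), (row=3, col=0), (row=4, col=1)  <- goal reached here
One shortest path (3 moves): (row=1, col=1) -> (row=2, col=1) -> (row=3, col=1) -> (row=4, col=1)

Answer: Shortest path length: 3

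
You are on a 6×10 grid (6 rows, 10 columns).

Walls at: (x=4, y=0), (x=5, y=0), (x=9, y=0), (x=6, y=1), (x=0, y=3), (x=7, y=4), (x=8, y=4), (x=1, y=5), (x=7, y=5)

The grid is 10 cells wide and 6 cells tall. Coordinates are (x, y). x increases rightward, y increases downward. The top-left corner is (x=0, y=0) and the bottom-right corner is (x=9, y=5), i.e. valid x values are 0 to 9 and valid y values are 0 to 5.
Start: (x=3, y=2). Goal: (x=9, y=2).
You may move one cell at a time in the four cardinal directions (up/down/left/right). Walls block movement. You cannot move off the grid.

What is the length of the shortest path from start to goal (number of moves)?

BFS from (x=3, y=2) until reaching (x=9, y=2):
  Distance 0: (x=3, y=2)
  Distance 1: (x=3, y=1), (x=2, y=2), (x=4, y=2), (x=3, y=3)
  Distance 2: (x=3, y=0), (x=2, y=1), (x=4, y=1), (x=1, y=2), (x=5, y=2), (x=2, y=3), (x=4, y=3), (x=3, y=4)
  Distance 3: (x=2, y=0), (x=1, y=1), (x=5, y=1), (x=0, y=2), (x=6, y=2), (x=1, y=3), (x=5, y=3), (x=2, y=4), (x=4, y=4), (x=3, y=5)
  Distance 4: (x=1, y=0), (x=0, y=1), (x=7, y=2), (x=6, y=3), (x=1, y=4), (x=5, y=4), (x=2, y=5), (x=4, y=5)
  Distance 5: (x=0, y=0), (x=7, y=1), (x=8, y=2), (x=7, y=3), (x=0, y=4), (x=6, y=4), (x=5, y=5)
  Distance 6: (x=7, y=0), (x=8, y=1), (x=9, y=2), (x=8, y=3), (x=0, y=5), (x=6, y=5)  <- goal reached here
One shortest path (6 moves): (x=3, y=2) -> (x=4, y=2) -> (x=5, y=2) -> (x=6, y=2) -> (x=7, y=2) -> (x=8, y=2) -> (x=9, y=2)

Answer: Shortest path length: 6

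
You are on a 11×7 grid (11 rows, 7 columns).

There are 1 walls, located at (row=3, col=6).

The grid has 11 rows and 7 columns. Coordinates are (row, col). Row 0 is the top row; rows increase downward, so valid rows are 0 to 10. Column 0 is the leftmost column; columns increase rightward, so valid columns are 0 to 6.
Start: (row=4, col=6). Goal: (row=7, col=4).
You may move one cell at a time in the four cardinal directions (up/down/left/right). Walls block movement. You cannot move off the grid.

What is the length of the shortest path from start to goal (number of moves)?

BFS from (row=4, col=6) until reaching (row=7, col=4):
  Distance 0: (row=4, col=6)
  Distance 1: (row=4, col=5), (row=5, col=6)
  Distance 2: (row=3, col=5), (row=4, col=4), (row=5, col=5), (row=6, col=6)
  Distance 3: (row=2, col=5), (row=3, col=4), (row=4, col=3), (row=5, col=4), (row=6, col=5), (row=7, col=6)
  Distance 4: (row=1, col=5), (row=2, col=4), (row=2, col=6), (row=3, col=3), (row=4, col=2), (row=5, col=3), (row=6, col=4), (row=7, col=5), (row=8, col=6)
  Distance 5: (row=0, col=5), (row=1, col=4), (row=1, col=6), (row=2, col=3), (row=3, col=2), (row=4, col=1), (row=5, col=2), (row=6, col=3), (row=7, col=4), (row=8, col=5), (row=9, col=6)  <- goal reached here
One shortest path (5 moves): (row=4, col=6) -> (row=4, col=5) -> (row=4, col=4) -> (row=5, col=4) -> (row=6, col=4) -> (row=7, col=4)

Answer: Shortest path length: 5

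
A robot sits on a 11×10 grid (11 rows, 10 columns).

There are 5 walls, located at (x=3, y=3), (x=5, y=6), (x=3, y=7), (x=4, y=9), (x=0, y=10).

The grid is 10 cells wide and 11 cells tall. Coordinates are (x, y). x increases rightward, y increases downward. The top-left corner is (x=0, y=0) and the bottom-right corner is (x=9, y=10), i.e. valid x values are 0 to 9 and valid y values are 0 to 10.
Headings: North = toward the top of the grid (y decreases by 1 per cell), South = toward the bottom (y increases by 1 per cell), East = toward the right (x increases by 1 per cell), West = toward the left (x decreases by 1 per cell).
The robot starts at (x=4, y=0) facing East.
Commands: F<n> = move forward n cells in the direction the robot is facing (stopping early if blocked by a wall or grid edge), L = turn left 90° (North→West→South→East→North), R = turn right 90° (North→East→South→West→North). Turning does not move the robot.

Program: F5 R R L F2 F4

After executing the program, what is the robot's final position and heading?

Start: (x=4, y=0), facing East
  F5: move forward 5, now at (x=9, y=0)
  R: turn right, now facing South
  R: turn right, now facing West
  L: turn left, now facing South
  F2: move forward 2, now at (x=9, y=2)
  F4: move forward 4, now at (x=9, y=6)
Final: (x=9, y=6), facing South

Answer: Final position: (x=9, y=6), facing South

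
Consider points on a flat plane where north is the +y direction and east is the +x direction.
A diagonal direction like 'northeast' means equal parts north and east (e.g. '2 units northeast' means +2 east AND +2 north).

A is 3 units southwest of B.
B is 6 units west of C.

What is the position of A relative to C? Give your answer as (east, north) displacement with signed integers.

Answer: A is at (east=-9, north=-3) relative to C.

Derivation:
Place C at the origin (east=0, north=0).
  B is 6 units west of C: delta (east=-6, north=+0); B at (east=-6, north=0).
  A is 3 units southwest of B: delta (east=-3, north=-3); A at (east=-9, north=-3).
Therefore A relative to C: (east=-9, north=-3).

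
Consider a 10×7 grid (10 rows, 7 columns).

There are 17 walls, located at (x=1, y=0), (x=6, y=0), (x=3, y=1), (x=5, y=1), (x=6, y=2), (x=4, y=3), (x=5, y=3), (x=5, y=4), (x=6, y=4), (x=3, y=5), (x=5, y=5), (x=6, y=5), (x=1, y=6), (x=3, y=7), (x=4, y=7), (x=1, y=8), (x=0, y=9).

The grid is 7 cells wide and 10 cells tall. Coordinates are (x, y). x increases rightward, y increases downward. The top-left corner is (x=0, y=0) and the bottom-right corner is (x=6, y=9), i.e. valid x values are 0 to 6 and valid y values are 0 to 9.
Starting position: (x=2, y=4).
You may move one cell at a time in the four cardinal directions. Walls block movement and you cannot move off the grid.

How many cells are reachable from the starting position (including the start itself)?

Answer: Reachable cells: 51

Derivation:
BFS flood-fill from (x=2, y=4):
  Distance 0: (x=2, y=4)
  Distance 1: (x=2, y=3), (x=1, y=4), (x=3, y=4), (x=2, y=5)
  Distance 2: (x=2, y=2), (x=1, y=3), (x=3, y=3), (x=0, y=4), (x=4, y=4), (x=1, y=5), (x=2, y=6)
  Distance 3: (x=2, y=1), (x=1, y=2), (x=3, y=2), (x=0, y=3), (x=0, y=5), (x=4, y=5), (x=3, y=6), (x=2, y=7)
  Distance 4: (x=2, y=0), (x=1, y=1), (x=0, y=2), (x=4, y=2), (x=0, y=6), (x=4, y=6), (x=1, y=7), (x=2, y=8)
  Distance 5: (x=3, y=0), (x=0, y=1), (x=4, y=1), (x=5, y=2), (x=5, y=6), (x=0, y=7), (x=3, y=8), (x=2, y=9)
  Distance 6: (x=0, y=0), (x=4, y=0), (x=6, y=6), (x=5, y=7), (x=0, y=8), (x=4, y=8), (x=1, y=9), (x=3, y=9)
  Distance 7: (x=5, y=0), (x=6, y=7), (x=5, y=8), (x=4, y=9)
  Distance 8: (x=6, y=8), (x=5, y=9)
  Distance 9: (x=6, y=9)
Total reachable: 51 (grid has 53 open cells total)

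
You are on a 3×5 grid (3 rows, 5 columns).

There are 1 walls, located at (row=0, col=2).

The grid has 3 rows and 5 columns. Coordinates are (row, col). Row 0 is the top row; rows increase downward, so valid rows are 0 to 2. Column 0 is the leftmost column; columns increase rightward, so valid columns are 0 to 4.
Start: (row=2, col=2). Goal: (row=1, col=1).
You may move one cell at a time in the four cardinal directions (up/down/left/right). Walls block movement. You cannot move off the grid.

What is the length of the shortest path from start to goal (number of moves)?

Answer: Shortest path length: 2

Derivation:
BFS from (row=2, col=2) until reaching (row=1, col=1):
  Distance 0: (row=2, col=2)
  Distance 1: (row=1, col=2), (row=2, col=1), (row=2, col=3)
  Distance 2: (row=1, col=1), (row=1, col=3), (row=2, col=0), (row=2, col=4)  <- goal reached here
One shortest path (2 moves): (row=2, col=2) -> (row=2, col=1) -> (row=1, col=1)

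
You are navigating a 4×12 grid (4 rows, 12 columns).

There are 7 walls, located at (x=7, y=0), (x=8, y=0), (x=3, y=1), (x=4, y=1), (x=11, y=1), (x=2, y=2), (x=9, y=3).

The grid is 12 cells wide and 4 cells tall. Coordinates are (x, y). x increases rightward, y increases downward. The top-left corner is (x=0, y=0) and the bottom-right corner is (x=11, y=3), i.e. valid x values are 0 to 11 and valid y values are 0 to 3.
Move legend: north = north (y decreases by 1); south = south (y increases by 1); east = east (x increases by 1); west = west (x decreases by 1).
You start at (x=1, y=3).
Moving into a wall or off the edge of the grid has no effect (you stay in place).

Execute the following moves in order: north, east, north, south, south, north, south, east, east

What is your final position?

Answer: Final position: (x=3, y=3)

Derivation:
Start: (x=1, y=3)
  north (north): (x=1, y=3) -> (x=1, y=2)
  east (east): blocked, stay at (x=1, y=2)
  north (north): (x=1, y=2) -> (x=1, y=1)
  south (south): (x=1, y=1) -> (x=1, y=2)
  south (south): (x=1, y=2) -> (x=1, y=3)
  north (north): (x=1, y=3) -> (x=1, y=2)
  south (south): (x=1, y=2) -> (x=1, y=3)
  east (east): (x=1, y=3) -> (x=2, y=3)
  east (east): (x=2, y=3) -> (x=3, y=3)
Final: (x=3, y=3)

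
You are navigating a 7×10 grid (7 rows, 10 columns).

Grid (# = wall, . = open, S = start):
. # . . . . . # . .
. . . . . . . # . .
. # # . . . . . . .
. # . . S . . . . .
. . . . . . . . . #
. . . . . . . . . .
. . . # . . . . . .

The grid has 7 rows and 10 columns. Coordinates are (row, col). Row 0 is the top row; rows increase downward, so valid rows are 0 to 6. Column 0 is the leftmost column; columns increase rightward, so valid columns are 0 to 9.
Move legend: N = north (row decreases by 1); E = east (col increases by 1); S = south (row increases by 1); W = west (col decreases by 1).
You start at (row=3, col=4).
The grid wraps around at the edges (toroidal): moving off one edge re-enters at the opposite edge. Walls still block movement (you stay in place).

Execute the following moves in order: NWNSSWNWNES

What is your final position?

Start: (row=3, col=4)
  N (north): (row=3, col=4) -> (row=2, col=4)
  W (west): (row=2, col=4) -> (row=2, col=3)
  N (north): (row=2, col=3) -> (row=1, col=3)
  S (south): (row=1, col=3) -> (row=2, col=3)
  S (south): (row=2, col=3) -> (row=3, col=3)
  W (west): (row=3, col=3) -> (row=3, col=2)
  N (north): blocked, stay at (row=3, col=2)
  W (west): blocked, stay at (row=3, col=2)
  N (north): blocked, stay at (row=3, col=2)
  E (east): (row=3, col=2) -> (row=3, col=3)
  S (south): (row=3, col=3) -> (row=4, col=3)
Final: (row=4, col=3)

Answer: Final position: (row=4, col=3)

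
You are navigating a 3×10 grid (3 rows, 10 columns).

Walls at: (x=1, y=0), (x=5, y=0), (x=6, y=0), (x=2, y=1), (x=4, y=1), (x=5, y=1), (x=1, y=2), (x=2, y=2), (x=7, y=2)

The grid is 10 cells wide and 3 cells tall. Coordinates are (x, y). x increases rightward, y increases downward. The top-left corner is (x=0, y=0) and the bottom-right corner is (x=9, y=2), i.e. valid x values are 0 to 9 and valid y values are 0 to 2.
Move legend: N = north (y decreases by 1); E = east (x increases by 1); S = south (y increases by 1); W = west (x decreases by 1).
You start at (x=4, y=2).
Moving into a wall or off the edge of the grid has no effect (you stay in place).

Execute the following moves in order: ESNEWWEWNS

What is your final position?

Answer: Final position: (x=4, y=2)

Derivation:
Start: (x=4, y=2)
  E (east): (x=4, y=2) -> (x=5, y=2)
  S (south): blocked, stay at (x=5, y=2)
  N (north): blocked, stay at (x=5, y=2)
  E (east): (x=5, y=2) -> (x=6, y=2)
  W (west): (x=6, y=2) -> (x=5, y=2)
  W (west): (x=5, y=2) -> (x=4, y=2)
  E (east): (x=4, y=2) -> (x=5, y=2)
  W (west): (x=5, y=2) -> (x=4, y=2)
  N (north): blocked, stay at (x=4, y=2)
  S (south): blocked, stay at (x=4, y=2)
Final: (x=4, y=2)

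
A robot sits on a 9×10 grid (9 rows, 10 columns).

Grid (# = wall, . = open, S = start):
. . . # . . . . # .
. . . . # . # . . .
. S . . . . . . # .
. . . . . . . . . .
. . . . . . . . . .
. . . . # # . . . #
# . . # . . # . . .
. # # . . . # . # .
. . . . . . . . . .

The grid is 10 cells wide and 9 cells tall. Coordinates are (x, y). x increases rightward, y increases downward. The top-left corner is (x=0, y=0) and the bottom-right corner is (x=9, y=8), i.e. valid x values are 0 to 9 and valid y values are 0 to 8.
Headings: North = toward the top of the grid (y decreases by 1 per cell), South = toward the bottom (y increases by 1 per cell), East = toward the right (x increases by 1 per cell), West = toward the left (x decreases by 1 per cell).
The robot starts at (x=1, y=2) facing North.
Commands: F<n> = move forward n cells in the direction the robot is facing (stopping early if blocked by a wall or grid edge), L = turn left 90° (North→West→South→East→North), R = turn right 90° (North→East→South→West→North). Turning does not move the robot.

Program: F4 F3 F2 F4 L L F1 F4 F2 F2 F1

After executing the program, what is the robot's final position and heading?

Answer: Final position: (x=1, y=6), facing South

Derivation:
Start: (x=1, y=2), facing North
  F4: move forward 2/4 (blocked), now at (x=1, y=0)
  F3: move forward 0/3 (blocked), now at (x=1, y=0)
  F2: move forward 0/2 (blocked), now at (x=1, y=0)
  F4: move forward 0/4 (blocked), now at (x=1, y=0)
  L: turn left, now facing West
  L: turn left, now facing South
  F1: move forward 1, now at (x=1, y=1)
  F4: move forward 4, now at (x=1, y=5)
  F2: move forward 1/2 (blocked), now at (x=1, y=6)
  F2: move forward 0/2 (blocked), now at (x=1, y=6)
  F1: move forward 0/1 (blocked), now at (x=1, y=6)
Final: (x=1, y=6), facing South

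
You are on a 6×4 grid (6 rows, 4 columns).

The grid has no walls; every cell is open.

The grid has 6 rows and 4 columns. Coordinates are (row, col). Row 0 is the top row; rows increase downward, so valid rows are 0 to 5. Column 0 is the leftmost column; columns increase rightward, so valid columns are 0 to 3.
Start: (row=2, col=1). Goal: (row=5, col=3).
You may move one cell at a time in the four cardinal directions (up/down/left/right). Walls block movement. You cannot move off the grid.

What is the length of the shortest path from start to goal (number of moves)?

BFS from (row=2, col=1) until reaching (row=5, col=3):
  Distance 0: (row=2, col=1)
  Distance 1: (row=1, col=1), (row=2, col=0), (row=2, col=2), (row=3, col=1)
  Distance 2: (row=0, col=1), (row=1, col=0), (row=1, col=2), (row=2, col=3), (row=3, col=0), (row=3, col=2), (row=4, col=1)
  Distance 3: (row=0, col=0), (row=0, col=2), (row=1, col=3), (row=3, col=3), (row=4, col=0), (row=4, col=2), (row=5, col=1)
  Distance 4: (row=0, col=3), (row=4, col=3), (row=5, col=0), (row=5, col=2)
  Distance 5: (row=5, col=3)  <- goal reached here
One shortest path (5 moves): (row=2, col=1) -> (row=2, col=2) -> (row=2, col=3) -> (row=3, col=3) -> (row=4, col=3) -> (row=5, col=3)

Answer: Shortest path length: 5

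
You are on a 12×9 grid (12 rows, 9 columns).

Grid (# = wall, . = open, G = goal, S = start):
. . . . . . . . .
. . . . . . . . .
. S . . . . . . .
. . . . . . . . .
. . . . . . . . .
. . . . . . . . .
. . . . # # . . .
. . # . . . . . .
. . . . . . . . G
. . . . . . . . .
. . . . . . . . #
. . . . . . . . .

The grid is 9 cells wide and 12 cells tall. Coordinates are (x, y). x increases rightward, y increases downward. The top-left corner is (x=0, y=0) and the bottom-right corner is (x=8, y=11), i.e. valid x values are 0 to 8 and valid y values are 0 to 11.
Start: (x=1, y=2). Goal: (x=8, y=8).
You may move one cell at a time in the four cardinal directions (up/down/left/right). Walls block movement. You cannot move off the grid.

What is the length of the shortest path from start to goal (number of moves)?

Answer: Shortest path length: 13

Derivation:
BFS from (x=1, y=2) until reaching (x=8, y=8):
  Distance 0: (x=1, y=2)
  Distance 1: (x=1, y=1), (x=0, y=2), (x=2, y=2), (x=1, y=3)
  Distance 2: (x=1, y=0), (x=0, y=1), (x=2, y=1), (x=3, y=2), (x=0, y=3), (x=2, y=3), (x=1, y=4)
  Distance 3: (x=0, y=0), (x=2, y=0), (x=3, y=1), (x=4, y=2), (x=3, y=3), (x=0, y=4), (x=2, y=4), (x=1, y=5)
  Distance 4: (x=3, y=0), (x=4, y=1), (x=5, y=2), (x=4, y=3), (x=3, y=4), (x=0, y=5), (x=2, y=5), (x=1, y=6)
  Distance 5: (x=4, y=0), (x=5, y=1), (x=6, y=2), (x=5, y=3), (x=4, y=4), (x=3, y=5), (x=0, y=6), (x=2, y=6), (x=1, y=7)
  Distance 6: (x=5, y=0), (x=6, y=1), (x=7, y=2), (x=6, y=3), (x=5, y=4), (x=4, y=5), (x=3, y=6), (x=0, y=7), (x=1, y=8)
  Distance 7: (x=6, y=0), (x=7, y=1), (x=8, y=2), (x=7, y=3), (x=6, y=4), (x=5, y=5), (x=3, y=7), (x=0, y=8), (x=2, y=8), (x=1, y=9)
  Distance 8: (x=7, y=0), (x=8, y=1), (x=8, y=3), (x=7, y=4), (x=6, y=5), (x=4, y=7), (x=3, y=8), (x=0, y=9), (x=2, y=9), (x=1, y=10)
  Distance 9: (x=8, y=0), (x=8, y=4), (x=7, y=5), (x=6, y=6), (x=5, y=7), (x=4, y=8), (x=3, y=9), (x=0, y=10), (x=2, y=10), (x=1, y=11)
  Distance 10: (x=8, y=5), (x=7, y=6), (x=6, y=7), (x=5, y=8), (x=4, y=9), (x=3, y=10), (x=0, y=11), (x=2, y=11)
  Distance 11: (x=8, y=6), (x=7, y=7), (x=6, y=8), (x=5, y=9), (x=4, y=10), (x=3, y=11)
  Distance 12: (x=8, y=7), (x=7, y=8), (x=6, y=9), (x=5, y=10), (x=4, y=11)
  Distance 13: (x=8, y=8), (x=7, y=9), (x=6, y=10), (x=5, y=11)  <- goal reached here
One shortest path (13 moves): (x=1, y=2) -> (x=2, y=2) -> (x=3, y=2) -> (x=4, y=2) -> (x=5, y=2) -> (x=6, y=2) -> (x=7, y=2) -> (x=8, y=2) -> (x=8, y=3) -> (x=8, y=4) -> (x=8, y=5) -> (x=8, y=6) -> (x=8, y=7) -> (x=8, y=8)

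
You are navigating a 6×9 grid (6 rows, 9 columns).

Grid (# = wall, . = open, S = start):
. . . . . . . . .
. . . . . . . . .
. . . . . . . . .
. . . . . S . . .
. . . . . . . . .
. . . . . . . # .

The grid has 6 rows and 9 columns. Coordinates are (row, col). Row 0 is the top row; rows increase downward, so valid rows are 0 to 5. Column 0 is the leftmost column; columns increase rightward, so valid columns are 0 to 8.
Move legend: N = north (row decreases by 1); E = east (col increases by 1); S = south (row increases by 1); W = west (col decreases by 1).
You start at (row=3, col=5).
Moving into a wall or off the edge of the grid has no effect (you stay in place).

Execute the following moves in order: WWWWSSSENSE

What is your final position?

Start: (row=3, col=5)
  W (west): (row=3, col=5) -> (row=3, col=4)
  W (west): (row=3, col=4) -> (row=3, col=3)
  W (west): (row=3, col=3) -> (row=3, col=2)
  W (west): (row=3, col=2) -> (row=3, col=1)
  S (south): (row=3, col=1) -> (row=4, col=1)
  S (south): (row=4, col=1) -> (row=5, col=1)
  S (south): blocked, stay at (row=5, col=1)
  E (east): (row=5, col=1) -> (row=5, col=2)
  N (north): (row=5, col=2) -> (row=4, col=2)
  S (south): (row=4, col=2) -> (row=5, col=2)
  E (east): (row=5, col=2) -> (row=5, col=3)
Final: (row=5, col=3)

Answer: Final position: (row=5, col=3)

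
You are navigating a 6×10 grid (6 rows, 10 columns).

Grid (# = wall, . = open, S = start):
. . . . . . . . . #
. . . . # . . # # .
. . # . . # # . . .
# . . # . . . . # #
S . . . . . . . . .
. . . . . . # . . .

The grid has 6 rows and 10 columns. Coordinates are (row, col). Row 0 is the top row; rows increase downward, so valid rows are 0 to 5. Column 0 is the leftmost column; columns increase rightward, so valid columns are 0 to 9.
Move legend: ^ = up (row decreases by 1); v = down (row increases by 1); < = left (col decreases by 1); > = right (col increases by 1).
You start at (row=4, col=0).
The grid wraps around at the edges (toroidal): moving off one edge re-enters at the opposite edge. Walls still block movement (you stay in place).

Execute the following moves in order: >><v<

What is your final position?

Answer: Final position: (row=5, col=0)

Derivation:
Start: (row=4, col=0)
  > (right): (row=4, col=0) -> (row=4, col=1)
  > (right): (row=4, col=1) -> (row=4, col=2)
  < (left): (row=4, col=2) -> (row=4, col=1)
  v (down): (row=4, col=1) -> (row=5, col=1)
  < (left): (row=5, col=1) -> (row=5, col=0)
Final: (row=5, col=0)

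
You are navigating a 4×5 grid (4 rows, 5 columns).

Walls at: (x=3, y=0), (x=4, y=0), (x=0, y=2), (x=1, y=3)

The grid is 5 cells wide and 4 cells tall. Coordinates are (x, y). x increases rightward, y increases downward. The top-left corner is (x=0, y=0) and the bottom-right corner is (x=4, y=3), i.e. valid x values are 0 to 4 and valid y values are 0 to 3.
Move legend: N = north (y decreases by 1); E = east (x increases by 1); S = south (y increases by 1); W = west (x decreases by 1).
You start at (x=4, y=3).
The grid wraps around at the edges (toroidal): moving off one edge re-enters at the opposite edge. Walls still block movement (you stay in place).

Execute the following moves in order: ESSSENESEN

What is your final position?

Answer: Final position: (x=3, y=1)

Derivation:
Start: (x=4, y=3)
  E (east): (x=4, y=3) -> (x=0, y=3)
  S (south): (x=0, y=3) -> (x=0, y=0)
  S (south): (x=0, y=0) -> (x=0, y=1)
  S (south): blocked, stay at (x=0, y=1)
  E (east): (x=0, y=1) -> (x=1, y=1)
  N (north): (x=1, y=1) -> (x=1, y=0)
  E (east): (x=1, y=0) -> (x=2, y=0)
  S (south): (x=2, y=0) -> (x=2, y=1)
  E (east): (x=2, y=1) -> (x=3, y=1)
  N (north): blocked, stay at (x=3, y=1)
Final: (x=3, y=1)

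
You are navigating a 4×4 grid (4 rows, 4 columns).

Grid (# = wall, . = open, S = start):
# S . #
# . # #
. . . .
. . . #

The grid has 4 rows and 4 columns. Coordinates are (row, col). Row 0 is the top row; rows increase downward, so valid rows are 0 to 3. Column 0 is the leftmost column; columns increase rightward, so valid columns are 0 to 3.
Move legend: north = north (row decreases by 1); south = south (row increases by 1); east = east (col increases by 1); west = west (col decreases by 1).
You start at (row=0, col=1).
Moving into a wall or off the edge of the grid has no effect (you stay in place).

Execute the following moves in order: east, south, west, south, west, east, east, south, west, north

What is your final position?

Start: (row=0, col=1)
  east (east): (row=0, col=1) -> (row=0, col=2)
  south (south): blocked, stay at (row=0, col=2)
  west (west): (row=0, col=2) -> (row=0, col=1)
  south (south): (row=0, col=1) -> (row=1, col=1)
  west (west): blocked, stay at (row=1, col=1)
  east (east): blocked, stay at (row=1, col=1)
  east (east): blocked, stay at (row=1, col=1)
  south (south): (row=1, col=1) -> (row=2, col=1)
  west (west): (row=2, col=1) -> (row=2, col=0)
  north (north): blocked, stay at (row=2, col=0)
Final: (row=2, col=0)

Answer: Final position: (row=2, col=0)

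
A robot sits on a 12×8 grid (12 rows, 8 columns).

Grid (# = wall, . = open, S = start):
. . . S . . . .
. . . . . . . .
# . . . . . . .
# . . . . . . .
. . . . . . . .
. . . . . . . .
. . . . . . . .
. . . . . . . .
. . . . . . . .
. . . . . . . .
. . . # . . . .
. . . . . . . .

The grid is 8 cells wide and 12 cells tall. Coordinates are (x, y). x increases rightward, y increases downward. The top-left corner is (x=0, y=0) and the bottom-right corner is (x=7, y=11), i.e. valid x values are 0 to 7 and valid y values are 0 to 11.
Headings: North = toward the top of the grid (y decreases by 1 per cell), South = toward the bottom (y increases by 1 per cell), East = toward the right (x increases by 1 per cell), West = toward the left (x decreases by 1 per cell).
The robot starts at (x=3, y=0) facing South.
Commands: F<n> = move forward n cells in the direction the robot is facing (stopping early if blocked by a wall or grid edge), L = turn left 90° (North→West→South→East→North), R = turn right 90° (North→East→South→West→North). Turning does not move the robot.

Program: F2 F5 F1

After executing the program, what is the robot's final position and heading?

Start: (x=3, y=0), facing South
  F2: move forward 2, now at (x=3, y=2)
  F5: move forward 5, now at (x=3, y=7)
  F1: move forward 1, now at (x=3, y=8)
Final: (x=3, y=8), facing South

Answer: Final position: (x=3, y=8), facing South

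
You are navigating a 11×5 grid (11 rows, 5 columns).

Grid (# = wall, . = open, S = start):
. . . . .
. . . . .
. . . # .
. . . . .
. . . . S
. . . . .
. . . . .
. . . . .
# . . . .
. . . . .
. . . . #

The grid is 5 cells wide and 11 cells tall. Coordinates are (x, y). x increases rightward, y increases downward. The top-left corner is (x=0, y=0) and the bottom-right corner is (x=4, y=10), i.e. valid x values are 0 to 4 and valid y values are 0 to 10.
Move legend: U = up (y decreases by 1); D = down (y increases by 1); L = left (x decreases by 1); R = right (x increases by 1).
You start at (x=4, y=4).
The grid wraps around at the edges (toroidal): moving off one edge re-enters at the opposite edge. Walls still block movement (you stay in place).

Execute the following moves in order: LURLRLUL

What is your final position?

Start: (x=4, y=4)
  L (left): (x=4, y=4) -> (x=3, y=4)
  U (up): (x=3, y=4) -> (x=3, y=3)
  R (right): (x=3, y=3) -> (x=4, y=3)
  L (left): (x=4, y=3) -> (x=3, y=3)
  R (right): (x=3, y=3) -> (x=4, y=3)
  L (left): (x=4, y=3) -> (x=3, y=3)
  U (up): blocked, stay at (x=3, y=3)
  L (left): (x=3, y=3) -> (x=2, y=3)
Final: (x=2, y=3)

Answer: Final position: (x=2, y=3)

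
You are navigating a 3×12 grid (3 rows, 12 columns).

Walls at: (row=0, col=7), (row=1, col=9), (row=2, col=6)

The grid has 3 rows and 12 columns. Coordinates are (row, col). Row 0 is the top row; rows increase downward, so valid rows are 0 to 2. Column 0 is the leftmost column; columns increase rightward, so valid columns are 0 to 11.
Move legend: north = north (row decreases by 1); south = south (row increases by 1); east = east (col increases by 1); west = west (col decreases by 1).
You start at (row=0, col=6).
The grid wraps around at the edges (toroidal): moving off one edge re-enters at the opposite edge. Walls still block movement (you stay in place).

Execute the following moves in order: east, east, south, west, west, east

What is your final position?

Start: (row=0, col=6)
  east (east): blocked, stay at (row=0, col=6)
  east (east): blocked, stay at (row=0, col=6)
  south (south): (row=0, col=6) -> (row=1, col=6)
  west (west): (row=1, col=6) -> (row=1, col=5)
  west (west): (row=1, col=5) -> (row=1, col=4)
  east (east): (row=1, col=4) -> (row=1, col=5)
Final: (row=1, col=5)

Answer: Final position: (row=1, col=5)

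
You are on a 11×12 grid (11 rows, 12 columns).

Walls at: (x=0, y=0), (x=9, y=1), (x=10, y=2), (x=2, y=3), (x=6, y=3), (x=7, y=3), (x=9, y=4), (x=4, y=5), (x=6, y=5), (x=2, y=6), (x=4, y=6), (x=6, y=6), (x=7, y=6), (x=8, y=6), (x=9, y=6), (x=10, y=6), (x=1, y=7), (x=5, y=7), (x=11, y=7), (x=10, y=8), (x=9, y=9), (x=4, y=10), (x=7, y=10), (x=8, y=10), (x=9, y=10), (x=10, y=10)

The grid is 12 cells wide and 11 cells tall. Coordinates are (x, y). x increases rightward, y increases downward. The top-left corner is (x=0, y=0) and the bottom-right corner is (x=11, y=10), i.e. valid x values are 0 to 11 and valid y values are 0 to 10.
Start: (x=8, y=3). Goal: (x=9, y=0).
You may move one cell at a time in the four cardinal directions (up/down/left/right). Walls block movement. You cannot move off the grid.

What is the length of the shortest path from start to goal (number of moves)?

Answer: Shortest path length: 4

Derivation:
BFS from (x=8, y=3) until reaching (x=9, y=0):
  Distance 0: (x=8, y=3)
  Distance 1: (x=8, y=2), (x=9, y=3), (x=8, y=4)
  Distance 2: (x=8, y=1), (x=7, y=2), (x=9, y=2), (x=10, y=3), (x=7, y=4), (x=8, y=5)
  Distance 3: (x=8, y=0), (x=7, y=1), (x=6, y=2), (x=11, y=3), (x=6, y=4), (x=10, y=4), (x=7, y=5), (x=9, y=5)
  Distance 4: (x=7, y=0), (x=9, y=0), (x=6, y=1), (x=5, y=2), (x=11, y=2), (x=5, y=4), (x=11, y=4), (x=10, y=5)  <- goal reached here
One shortest path (4 moves): (x=8, y=3) -> (x=8, y=2) -> (x=8, y=1) -> (x=8, y=0) -> (x=9, y=0)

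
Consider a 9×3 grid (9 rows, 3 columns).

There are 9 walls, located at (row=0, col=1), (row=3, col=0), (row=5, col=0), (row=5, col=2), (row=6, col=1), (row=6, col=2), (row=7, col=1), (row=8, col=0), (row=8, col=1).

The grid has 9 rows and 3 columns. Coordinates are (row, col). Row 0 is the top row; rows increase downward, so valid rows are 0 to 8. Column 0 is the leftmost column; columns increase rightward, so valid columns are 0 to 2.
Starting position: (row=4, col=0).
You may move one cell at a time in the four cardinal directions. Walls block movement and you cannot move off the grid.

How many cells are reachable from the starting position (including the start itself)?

Answer: Reachable cells: 14

Derivation:
BFS flood-fill from (row=4, col=0):
  Distance 0: (row=4, col=0)
  Distance 1: (row=4, col=1)
  Distance 2: (row=3, col=1), (row=4, col=2), (row=5, col=1)
  Distance 3: (row=2, col=1), (row=3, col=2)
  Distance 4: (row=1, col=1), (row=2, col=0), (row=2, col=2)
  Distance 5: (row=1, col=0), (row=1, col=2)
  Distance 6: (row=0, col=0), (row=0, col=2)
Total reachable: 14 (grid has 18 open cells total)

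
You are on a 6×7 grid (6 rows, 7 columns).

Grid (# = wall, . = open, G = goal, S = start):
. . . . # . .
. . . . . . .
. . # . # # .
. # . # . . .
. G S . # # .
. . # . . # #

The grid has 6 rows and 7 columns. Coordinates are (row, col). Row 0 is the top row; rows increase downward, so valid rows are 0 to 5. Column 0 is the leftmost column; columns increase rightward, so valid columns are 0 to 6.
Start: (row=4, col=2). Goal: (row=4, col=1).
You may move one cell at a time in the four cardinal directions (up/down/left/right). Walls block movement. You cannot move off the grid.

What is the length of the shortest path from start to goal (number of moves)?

Answer: Shortest path length: 1

Derivation:
BFS from (row=4, col=2) until reaching (row=4, col=1):
  Distance 0: (row=4, col=2)
  Distance 1: (row=3, col=2), (row=4, col=1), (row=4, col=3)  <- goal reached here
One shortest path (1 moves): (row=4, col=2) -> (row=4, col=1)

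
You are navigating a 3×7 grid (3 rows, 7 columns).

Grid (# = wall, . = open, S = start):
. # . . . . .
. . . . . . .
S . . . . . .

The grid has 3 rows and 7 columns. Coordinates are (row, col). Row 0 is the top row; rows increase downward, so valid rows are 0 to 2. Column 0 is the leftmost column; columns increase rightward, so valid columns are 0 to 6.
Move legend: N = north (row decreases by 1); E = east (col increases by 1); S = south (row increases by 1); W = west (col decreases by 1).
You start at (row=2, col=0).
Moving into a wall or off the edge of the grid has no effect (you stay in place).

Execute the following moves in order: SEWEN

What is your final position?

Answer: Final position: (row=1, col=1)

Derivation:
Start: (row=2, col=0)
  S (south): blocked, stay at (row=2, col=0)
  E (east): (row=2, col=0) -> (row=2, col=1)
  W (west): (row=2, col=1) -> (row=2, col=0)
  E (east): (row=2, col=0) -> (row=2, col=1)
  N (north): (row=2, col=1) -> (row=1, col=1)
Final: (row=1, col=1)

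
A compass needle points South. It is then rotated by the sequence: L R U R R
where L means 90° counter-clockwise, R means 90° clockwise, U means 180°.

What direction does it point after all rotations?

Answer: Final heading: South

Derivation:
Start: South
  L (left (90° counter-clockwise)) -> East
  R (right (90° clockwise)) -> South
  U (U-turn (180°)) -> North
  R (right (90° clockwise)) -> East
  R (right (90° clockwise)) -> South
Final: South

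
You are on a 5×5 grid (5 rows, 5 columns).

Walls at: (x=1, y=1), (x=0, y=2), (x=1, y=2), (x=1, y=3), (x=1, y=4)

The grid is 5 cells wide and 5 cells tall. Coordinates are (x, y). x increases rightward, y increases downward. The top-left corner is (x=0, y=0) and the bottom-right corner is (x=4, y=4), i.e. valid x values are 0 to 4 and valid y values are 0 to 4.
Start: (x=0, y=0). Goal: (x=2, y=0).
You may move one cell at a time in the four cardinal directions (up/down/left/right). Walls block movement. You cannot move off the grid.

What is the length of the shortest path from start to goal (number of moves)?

BFS from (x=0, y=0) until reaching (x=2, y=0):
  Distance 0: (x=0, y=0)
  Distance 1: (x=1, y=0), (x=0, y=1)
  Distance 2: (x=2, y=0)  <- goal reached here
One shortest path (2 moves): (x=0, y=0) -> (x=1, y=0) -> (x=2, y=0)

Answer: Shortest path length: 2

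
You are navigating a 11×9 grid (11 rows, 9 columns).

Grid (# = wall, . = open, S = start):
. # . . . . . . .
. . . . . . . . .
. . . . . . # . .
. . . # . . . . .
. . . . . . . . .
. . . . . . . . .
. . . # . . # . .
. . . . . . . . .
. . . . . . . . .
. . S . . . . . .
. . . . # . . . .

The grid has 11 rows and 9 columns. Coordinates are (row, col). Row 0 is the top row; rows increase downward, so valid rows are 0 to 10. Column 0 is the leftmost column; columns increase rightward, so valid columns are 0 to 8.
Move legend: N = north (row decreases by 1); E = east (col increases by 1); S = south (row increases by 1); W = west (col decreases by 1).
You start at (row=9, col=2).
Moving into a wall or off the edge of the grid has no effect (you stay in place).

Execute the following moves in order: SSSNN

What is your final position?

Answer: Final position: (row=8, col=2)

Derivation:
Start: (row=9, col=2)
  S (south): (row=9, col=2) -> (row=10, col=2)
  S (south): blocked, stay at (row=10, col=2)
  S (south): blocked, stay at (row=10, col=2)
  N (north): (row=10, col=2) -> (row=9, col=2)
  N (north): (row=9, col=2) -> (row=8, col=2)
Final: (row=8, col=2)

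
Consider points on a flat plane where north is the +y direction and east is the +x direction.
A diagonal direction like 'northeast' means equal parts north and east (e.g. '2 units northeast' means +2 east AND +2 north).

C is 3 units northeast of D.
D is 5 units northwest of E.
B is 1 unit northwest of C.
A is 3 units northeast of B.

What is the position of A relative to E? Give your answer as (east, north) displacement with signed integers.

Place E at the origin (east=0, north=0).
  D is 5 units northwest of E: delta (east=-5, north=+5); D at (east=-5, north=5).
  C is 3 units northeast of D: delta (east=+3, north=+3); C at (east=-2, north=8).
  B is 1 unit northwest of C: delta (east=-1, north=+1); B at (east=-3, north=9).
  A is 3 units northeast of B: delta (east=+3, north=+3); A at (east=0, north=12).
Therefore A relative to E: (east=0, north=12).

Answer: A is at (east=0, north=12) relative to E.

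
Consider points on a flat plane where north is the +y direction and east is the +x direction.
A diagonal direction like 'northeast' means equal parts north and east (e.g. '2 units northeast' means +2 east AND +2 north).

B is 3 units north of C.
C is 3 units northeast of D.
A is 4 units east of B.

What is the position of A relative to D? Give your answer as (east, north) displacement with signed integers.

Place D at the origin (east=0, north=0).
  C is 3 units northeast of D: delta (east=+3, north=+3); C at (east=3, north=3).
  B is 3 units north of C: delta (east=+0, north=+3); B at (east=3, north=6).
  A is 4 units east of B: delta (east=+4, north=+0); A at (east=7, north=6).
Therefore A relative to D: (east=7, north=6).

Answer: A is at (east=7, north=6) relative to D.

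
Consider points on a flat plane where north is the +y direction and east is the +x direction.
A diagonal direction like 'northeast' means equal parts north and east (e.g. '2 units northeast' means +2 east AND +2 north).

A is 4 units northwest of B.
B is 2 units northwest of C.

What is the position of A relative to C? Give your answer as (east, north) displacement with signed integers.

Answer: A is at (east=-6, north=6) relative to C.

Derivation:
Place C at the origin (east=0, north=0).
  B is 2 units northwest of C: delta (east=-2, north=+2); B at (east=-2, north=2).
  A is 4 units northwest of B: delta (east=-4, north=+4); A at (east=-6, north=6).
Therefore A relative to C: (east=-6, north=6).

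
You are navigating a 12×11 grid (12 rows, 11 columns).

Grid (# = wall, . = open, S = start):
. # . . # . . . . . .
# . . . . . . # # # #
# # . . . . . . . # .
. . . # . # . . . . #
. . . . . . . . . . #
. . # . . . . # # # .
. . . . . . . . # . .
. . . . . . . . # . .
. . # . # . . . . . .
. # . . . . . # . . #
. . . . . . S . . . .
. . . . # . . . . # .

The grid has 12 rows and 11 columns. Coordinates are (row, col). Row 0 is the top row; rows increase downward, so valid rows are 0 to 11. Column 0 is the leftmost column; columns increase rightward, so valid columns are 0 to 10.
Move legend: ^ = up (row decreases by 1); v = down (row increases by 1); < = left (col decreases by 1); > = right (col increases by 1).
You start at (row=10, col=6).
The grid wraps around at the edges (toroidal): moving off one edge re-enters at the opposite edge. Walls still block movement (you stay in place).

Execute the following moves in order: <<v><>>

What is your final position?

Start: (row=10, col=6)
  < (left): (row=10, col=6) -> (row=10, col=5)
  < (left): (row=10, col=5) -> (row=10, col=4)
  v (down): blocked, stay at (row=10, col=4)
  > (right): (row=10, col=4) -> (row=10, col=5)
  < (left): (row=10, col=5) -> (row=10, col=4)
  > (right): (row=10, col=4) -> (row=10, col=5)
  > (right): (row=10, col=5) -> (row=10, col=6)
Final: (row=10, col=6)

Answer: Final position: (row=10, col=6)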